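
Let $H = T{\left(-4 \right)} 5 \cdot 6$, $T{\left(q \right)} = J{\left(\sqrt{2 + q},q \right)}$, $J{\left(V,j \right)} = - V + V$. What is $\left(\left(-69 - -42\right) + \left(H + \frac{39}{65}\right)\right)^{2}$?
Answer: $\frac{17424}{25} \approx 696.96$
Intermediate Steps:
$J{\left(V,j \right)} = 0$
$T{\left(q \right)} = 0$
$H = 0$ ($H = 0 \cdot 5 \cdot 6 = 0 \cdot 6 = 0$)
$\left(\left(-69 - -42\right) + \left(H + \frac{39}{65}\right)\right)^{2} = \left(\left(-69 - -42\right) + \left(0 + \frac{39}{65}\right)\right)^{2} = \left(\left(-69 + 42\right) + \left(0 + 39 \cdot \frac{1}{65}\right)\right)^{2} = \left(-27 + \left(0 + \frac{3}{5}\right)\right)^{2} = \left(-27 + \frac{3}{5}\right)^{2} = \left(- \frac{132}{5}\right)^{2} = \frac{17424}{25}$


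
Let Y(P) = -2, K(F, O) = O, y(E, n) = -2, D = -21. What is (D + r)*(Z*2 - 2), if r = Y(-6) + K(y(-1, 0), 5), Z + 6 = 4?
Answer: 108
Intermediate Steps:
Z = -2 (Z = -6 + 4 = -2)
r = 3 (r = -2 + 5 = 3)
(D + r)*(Z*2 - 2) = (-21 + 3)*(-2*2 - 2) = -18*(-4 - 2) = -18*(-6) = 108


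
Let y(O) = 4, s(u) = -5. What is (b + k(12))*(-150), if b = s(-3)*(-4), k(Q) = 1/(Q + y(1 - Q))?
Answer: -24075/8 ≈ -3009.4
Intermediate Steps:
k(Q) = 1/(4 + Q) (k(Q) = 1/(Q + 4) = 1/(4 + Q))
b = 20 (b = -5*(-4) = 20)
(b + k(12))*(-150) = (20 + 1/(4 + 12))*(-150) = (20 + 1/16)*(-150) = (321/16)*(-150) = -24075/8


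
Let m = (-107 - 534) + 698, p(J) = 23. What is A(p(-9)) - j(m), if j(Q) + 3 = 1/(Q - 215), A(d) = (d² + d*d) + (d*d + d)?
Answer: 254855/158 ≈ 1613.0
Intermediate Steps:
m = 57 (m = -641 + 698 = 57)
A(d) = d + 3*d² (A(d) = (d² + d²) + (d² + d) = 2*d² + (d + d²) = d + 3*d²)
j(Q) = -3 + 1/(-215 + Q) (j(Q) = -3 + 1/(Q - 215) = -3 + 1/(-215 + Q))
A(p(-9)) - j(m) = 23*(1 + 3*23) - (646 - 3*57)/(-215 + 57) = 23*(1 + 69) - (646 - 171)/(-158) = 23*70 - (-1)*475/158 = 1610 - 1*(-475/158) = 1610 + 475/158 = 254855/158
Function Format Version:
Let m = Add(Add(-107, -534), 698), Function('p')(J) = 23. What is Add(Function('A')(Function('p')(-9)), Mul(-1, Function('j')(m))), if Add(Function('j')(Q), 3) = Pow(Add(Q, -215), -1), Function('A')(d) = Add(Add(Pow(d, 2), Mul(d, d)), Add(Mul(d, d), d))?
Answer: Rational(254855, 158) ≈ 1613.0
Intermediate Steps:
m = 57 (m = Add(-641, 698) = 57)
Function('A')(d) = Add(d, Mul(3, Pow(d, 2))) (Function('A')(d) = Add(Add(Pow(d, 2), Pow(d, 2)), Add(Pow(d, 2), d)) = Add(Mul(2, Pow(d, 2)), Add(d, Pow(d, 2))) = Add(d, Mul(3, Pow(d, 2))))
Function('j')(Q) = Add(-3, Pow(Add(-215, Q), -1)) (Function('j')(Q) = Add(-3, Pow(Add(Q, -215), -1)) = Add(-3, Pow(Add(-215, Q), -1)))
Add(Function('A')(Function('p')(-9)), Mul(-1, Function('j')(m))) = Add(Mul(23, Add(1, Mul(3, 23))), Mul(-1, Mul(Pow(Add(-215, 57), -1), Add(646, Mul(-3, 57))))) = Add(Mul(23, Add(1, 69)), Mul(-1, Mul(Pow(-158, -1), Add(646, -171)))) = Add(Mul(23, 70), Mul(-1, Mul(Rational(-1, 158), 475))) = Add(1610, Mul(-1, Rational(-475, 158))) = Add(1610, Rational(475, 158)) = Rational(254855, 158)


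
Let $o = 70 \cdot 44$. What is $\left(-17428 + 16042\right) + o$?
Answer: $1694$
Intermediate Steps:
$o = 3080$
$\left(-17428 + 16042\right) + o = \left(-17428 + 16042\right) + 3080 = -1386 + 3080 = 1694$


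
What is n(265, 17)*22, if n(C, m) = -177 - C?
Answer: -9724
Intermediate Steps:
n(265, 17)*22 = (-177 - 1*265)*22 = (-177 - 265)*22 = -442*22 = -9724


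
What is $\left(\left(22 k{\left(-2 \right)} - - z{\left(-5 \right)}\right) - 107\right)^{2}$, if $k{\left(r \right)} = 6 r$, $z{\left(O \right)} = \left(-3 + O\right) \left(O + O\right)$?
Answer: $84681$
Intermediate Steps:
$z{\left(O \right)} = 2 O \left(-3 + O\right)$ ($z{\left(O \right)} = \left(-3 + O\right) 2 O = 2 O \left(-3 + O\right)$)
$\left(\left(22 k{\left(-2 \right)} - - z{\left(-5 \right)}\right) - 107\right)^{2} = \left(\left(22 \cdot 6 \left(-2\right) - - 2 \left(-5\right) \left(-3 - 5\right)\right) - 107\right)^{2} = \left(\left(22 \left(-12\right) - - 2 \left(-5\right) \left(-8\right)\right) - 107\right)^{2} = \left(\left(-264 - \left(-1\right) 80\right) - 107\right)^{2} = \left(\left(-264 - -80\right) - 107\right)^{2} = \left(\left(-264 + 80\right) - 107\right)^{2} = \left(-184 - 107\right)^{2} = \left(-291\right)^{2} = 84681$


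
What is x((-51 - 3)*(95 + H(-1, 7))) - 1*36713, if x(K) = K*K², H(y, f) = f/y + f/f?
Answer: -111007275329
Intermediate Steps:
H(y, f) = 1 + f/y (H(y, f) = f/y + 1 = 1 + f/y)
x(K) = K³
x((-51 - 3)*(95 + H(-1, 7))) - 1*36713 = ((-51 - 3)*(95 + (7 - 1)/(-1)))³ - 1*36713 = (-54*(95 - 1*6))³ - 36713 = (-54*(95 - 6))³ - 36713 = (-54*89)³ - 36713 = (-4806)³ - 36713 = -111007238616 - 36713 = -111007275329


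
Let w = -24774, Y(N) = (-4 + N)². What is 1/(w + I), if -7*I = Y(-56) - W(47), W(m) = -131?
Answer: -1/25307 ≈ -3.9515e-5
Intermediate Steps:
I = -533 (I = -((-4 - 56)² - 1*(-131))/7 = -((-60)² + 131)/7 = -(3600 + 131)/7 = -⅐*3731 = -533)
1/(w + I) = 1/(-24774 - 533) = 1/(-25307) = -1/25307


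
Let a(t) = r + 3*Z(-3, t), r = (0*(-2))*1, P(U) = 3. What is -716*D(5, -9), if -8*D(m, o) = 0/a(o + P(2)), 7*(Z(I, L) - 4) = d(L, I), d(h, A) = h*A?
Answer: 0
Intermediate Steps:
d(h, A) = A*h
r = 0 (r = 0*1 = 0)
Z(I, L) = 4 + I*L/7 (Z(I, L) = 4 + (I*L)/7 = 4 + I*L/7)
a(t) = 12 - 9*t/7 (a(t) = 0 + 3*(4 + (⅐)*(-3)*t) = 0 + 3*(4 - 3*t/7) = 0 + (12 - 9*t/7) = 12 - 9*t/7)
D(m, o) = 0 (D(m, o) = -0/(12 - 9*(o + 3)/7) = -0/(12 - 9*(3 + o)/7) = -0/(12 + (-27/7 - 9*o/7)) = -0/(57/7 - 9*o/7) = -⅛*0 = 0)
-716*D(5, -9) = -716*0 = 0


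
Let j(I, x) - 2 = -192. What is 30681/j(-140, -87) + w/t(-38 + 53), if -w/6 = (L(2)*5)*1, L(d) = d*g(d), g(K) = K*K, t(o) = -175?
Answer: -212943/1330 ≈ -160.11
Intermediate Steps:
j(I, x) = -190 (j(I, x) = 2 - 192 = -190)
g(K) = K**2
L(d) = d**3 (L(d) = d*d**2 = d**3)
w = -240 (w = -6*2**3*5 = -6*8*5 = -240 ≈ -240.00)
30681/j(-140, -87) + w/t(-38 + 53) = 30681/(-190) - 240/(-175) = 30681*(-1/190) - 240*(-1/175) = -30681/190 + 48/35 = -212943/1330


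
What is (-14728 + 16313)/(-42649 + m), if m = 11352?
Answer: -1585/31297 ≈ -0.050644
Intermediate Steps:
(-14728 + 16313)/(-42649 + m) = (-14728 + 16313)/(-42649 + 11352) = 1585/(-31297) = 1585*(-1/31297) = -1585/31297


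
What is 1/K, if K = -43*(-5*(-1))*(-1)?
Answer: 1/215 ≈ 0.0046512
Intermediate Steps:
K = 215 (K = -215*(-1) = -43*(-5) = 215)
1/K = 1/215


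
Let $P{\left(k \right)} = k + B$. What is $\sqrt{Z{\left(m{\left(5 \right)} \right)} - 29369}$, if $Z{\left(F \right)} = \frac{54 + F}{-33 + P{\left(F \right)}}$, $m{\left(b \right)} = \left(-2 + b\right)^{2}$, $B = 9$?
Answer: $\frac{i \sqrt{734330}}{5} \approx 171.39 i$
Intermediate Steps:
$P{\left(k \right)} = 9 + k$ ($P{\left(k \right)} = k + 9 = 9 + k$)
$Z{\left(F \right)} = \frac{54 + F}{-24 + F}$ ($Z{\left(F \right)} = \frac{54 + F}{-33 + \left(9 + F\right)} = \frac{54 + F}{-24 + F}$)
$\sqrt{Z{\left(m{\left(5 \right)} \right)} - 29369} = \sqrt{\frac{54 + \left(-2 + 5\right)^{2}}{-24 + \left(-2 + 5\right)^{2}} - 29369} = \sqrt{\frac{54 + 3^{2}}{-24 + 3^{2}} - 29369} = \sqrt{\frac{54 + 9}{-24 + 9} - 29369} = \sqrt{\frac{1}{-15} \cdot 63 - 29369} = \sqrt{\left(- \frac{1}{15}\right) 63 - 29369} = \sqrt{- \frac{21}{5} - 29369} = \sqrt{- \frac{146866}{5}} = \frac{i \sqrt{734330}}{5}$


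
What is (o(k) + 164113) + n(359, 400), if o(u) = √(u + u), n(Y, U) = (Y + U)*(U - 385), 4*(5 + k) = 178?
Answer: 175498 + √79 ≈ 1.7551e+5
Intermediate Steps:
k = 79/2 (k = -5 + (¼)*178 = -5 + 89/2 = 79/2 ≈ 39.500)
n(Y, U) = (-385 + U)*(U + Y) (n(Y, U) = (U + Y)*(-385 + U) = (-385 + U)*(U + Y))
o(u) = √2*√u (o(u) = √(2*u) = √2*√u)
(o(k) + 164113) + n(359, 400) = (√2*√(79/2) + 164113) + (400² - 385*400 - 385*359 + 400*359) = (√2*(√158/2) + 164113) + (160000 - 154000 - 138215 + 143600) = (√79 + 164113) + 11385 = (164113 + √79) + 11385 = 175498 + √79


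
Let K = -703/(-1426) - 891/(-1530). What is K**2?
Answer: 4247259241/3672966025 ≈ 1.1564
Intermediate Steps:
K = 65171/60605 (K = -703*(-1/1426) - 891*(-1/1530) = 703/1426 + 99/170 = 65171/60605 ≈ 1.0753)
K**2 = (65171/60605)**2 = 4247259241/3672966025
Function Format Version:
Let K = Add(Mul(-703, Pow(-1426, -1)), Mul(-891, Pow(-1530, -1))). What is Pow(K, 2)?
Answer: Rational(4247259241, 3672966025) ≈ 1.1564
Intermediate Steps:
K = Rational(65171, 60605) (K = Add(Mul(-703, Rational(-1, 1426)), Mul(-891, Rational(-1, 1530))) = Add(Rational(703, 1426), Rational(99, 170)) = Rational(65171, 60605) ≈ 1.0753)
Pow(K, 2) = Pow(Rational(65171, 60605), 2) = Rational(4247259241, 3672966025)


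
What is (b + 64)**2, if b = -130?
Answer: 4356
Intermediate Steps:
(b + 64)**2 = (-130 + 64)**2 = (-66)**2 = 4356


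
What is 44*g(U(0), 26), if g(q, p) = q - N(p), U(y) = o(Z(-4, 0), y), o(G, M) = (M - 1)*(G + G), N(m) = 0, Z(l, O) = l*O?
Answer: 0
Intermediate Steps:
Z(l, O) = O*l
o(G, M) = 2*G*(-1 + M) (o(G, M) = (-1 + M)*(2*G) = 2*G*(-1 + M))
U(y) = 0 (U(y) = 2*(0*(-4))*(-1 + y) = 2*0*(-1 + y) = 0)
g(q, p) = q (g(q, p) = q - 1*0 = q + 0 = q)
44*g(U(0), 26) = 44*0 = 0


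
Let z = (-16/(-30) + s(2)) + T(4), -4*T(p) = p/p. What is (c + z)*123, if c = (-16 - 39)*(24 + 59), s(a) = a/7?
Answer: -78599501/140 ≈ -5.6143e+5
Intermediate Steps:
T(p) = -¼ (T(p) = -p/(4*p) = -¼*1 = -¼)
s(a) = a/7 (s(a) = a*(⅐) = a/7)
z = 239/420 (z = (-16/(-30) + (⅐)*2) - ¼ = (-16*(-1/30) + 2/7) - ¼ = (8/15 + 2/7) - ¼ = 86/105 - ¼ = 239/420 ≈ 0.56905)
c = -4565 (c = -55*83 = -4565)
(c + z)*123 = (-4565 + 239/420)*123 = -1917061/420*123 = -78599501/140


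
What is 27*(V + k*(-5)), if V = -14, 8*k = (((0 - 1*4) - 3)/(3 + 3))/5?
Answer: -5985/16 ≈ -374.06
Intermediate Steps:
k = -7/240 (k = ((((0 - 1*4) - 3)/(3 + 3))/5)/8 = ((((0 - 4) - 3)/6)*(1/5))/8 = (((-4 - 3)*(1/6))*(1/5))/8 = (-7*1/6*(1/5))/8 = (-7/6*1/5)/8 = (1/8)*(-7/30) = -7/240 ≈ -0.029167)
27*(V + k*(-5)) = 27*(-14 - 7/240*(-5)) = 27*(-14 + 7/48) = 27*(-665/48) = -5985/16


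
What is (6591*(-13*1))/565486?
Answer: -85683/565486 ≈ -0.15152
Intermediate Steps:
(6591*(-13*1))/565486 = (6591*(-13))*(1/565486) = -85683*1/565486 = -85683/565486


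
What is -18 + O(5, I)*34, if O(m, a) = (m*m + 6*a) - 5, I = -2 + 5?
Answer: 1274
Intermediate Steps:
I = 3
O(m, a) = -5 + m² + 6*a (O(m, a) = (m² + 6*a) - 5 = -5 + m² + 6*a)
-18 + O(5, I)*34 = -18 + (-5 + 5² + 6*3)*34 = -18 + (-5 + 25 + 18)*34 = -18 + 38*34 = -18 + 1292 = 1274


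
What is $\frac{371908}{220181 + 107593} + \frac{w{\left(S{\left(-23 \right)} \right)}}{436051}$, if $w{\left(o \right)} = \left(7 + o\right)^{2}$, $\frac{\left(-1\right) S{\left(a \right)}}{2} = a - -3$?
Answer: $\frac{81447454037}{71463090237} \approx 1.1397$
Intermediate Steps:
$S{\left(a \right)} = -6 - 2 a$ ($S{\left(a \right)} = - 2 \left(a - -3\right) = - 2 \left(a + 3\right) = - 2 \left(3 + a\right) = -6 - 2 a$)
$\frac{371908}{220181 + 107593} + \frac{w{\left(S{\left(-23 \right)} \right)}}{436051} = \frac{371908}{220181 + 107593} + \frac{\left(7 - -40\right)^{2}}{436051} = \frac{371908}{327774} + \left(7 + \left(-6 + 46\right)\right)^{2} \cdot \frac{1}{436051} = 371908 \cdot \frac{1}{327774} + \left(7 + 40\right)^{2} \cdot \frac{1}{436051} = \frac{185954}{163887} + 47^{2} \cdot \frac{1}{436051} = \frac{185954}{163887} + 2209 \cdot \frac{1}{436051} = \frac{185954}{163887} + \frac{2209}{436051} = \frac{81447454037}{71463090237}$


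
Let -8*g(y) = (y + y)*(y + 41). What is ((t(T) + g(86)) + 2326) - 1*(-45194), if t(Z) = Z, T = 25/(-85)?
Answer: 1522833/34 ≈ 44789.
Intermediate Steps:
T = -5/17 (T = 25*(-1/85) = -5/17 ≈ -0.29412)
g(y) = -y*(41 + y)/4 (g(y) = -(y + y)*(y + 41)/8 = -2*y*(41 + y)/8 = -y*(41 + y)/4)
((t(T) + g(86)) + 2326) - 1*(-45194) = ((-5/17 - ¼*86*(41 + 86)) + 2326) - 1*(-45194) = ((-5/17 - ¼*86*127) + 2326) + 45194 = ((-5/17 - 5461/2) + 2326) + 45194 = (-92847/34 + 2326) + 45194 = -13763/34 + 45194 = 1522833/34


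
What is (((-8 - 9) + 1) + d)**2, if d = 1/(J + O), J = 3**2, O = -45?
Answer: 332929/1296 ≈ 256.89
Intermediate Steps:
J = 9
d = -1/36 (d = 1/(9 - 45) = 1/(-36) = -1/36 ≈ -0.027778)
(((-8 - 9) + 1) + d)**2 = (((-8 - 9) + 1) - 1/36)**2 = ((-17 + 1) - 1/36)**2 = (-16 - 1/36)**2 = (-577/36)**2 = 332929/1296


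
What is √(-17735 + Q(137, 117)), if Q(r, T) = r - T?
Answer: I*√17715 ≈ 133.1*I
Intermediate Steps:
√(-17735 + Q(137, 117)) = √(-17735 + (137 - 1*117)) = √(-17735 + (137 - 117)) = √(-17735 + 20) = √(-17715) = I*√17715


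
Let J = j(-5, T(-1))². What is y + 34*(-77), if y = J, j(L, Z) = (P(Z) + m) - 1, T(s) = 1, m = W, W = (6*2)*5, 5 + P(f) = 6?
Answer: 982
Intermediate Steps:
P(f) = 1 (P(f) = -5 + 6 = 1)
W = 60 (W = 12*5 = 60)
m = 60
j(L, Z) = 60 (j(L, Z) = (1 + 60) - 1 = 61 - 1 = 60)
J = 3600 (J = 60² = 3600)
y = 3600
y + 34*(-77) = 3600 + 34*(-77) = 3600 - 2618 = 982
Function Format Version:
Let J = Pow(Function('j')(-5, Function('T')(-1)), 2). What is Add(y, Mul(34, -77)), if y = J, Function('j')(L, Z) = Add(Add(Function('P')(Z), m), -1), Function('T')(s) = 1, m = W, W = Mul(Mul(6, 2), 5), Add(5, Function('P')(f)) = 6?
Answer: 982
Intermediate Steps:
Function('P')(f) = 1 (Function('P')(f) = Add(-5, 6) = 1)
W = 60 (W = Mul(12, 5) = 60)
m = 60
Function('j')(L, Z) = 60 (Function('j')(L, Z) = Add(Add(1, 60), -1) = Add(61, -1) = 60)
J = 3600 (J = Pow(60, 2) = 3600)
y = 3600
Add(y, Mul(34, -77)) = Add(3600, Mul(34, -77)) = Add(3600, -2618) = 982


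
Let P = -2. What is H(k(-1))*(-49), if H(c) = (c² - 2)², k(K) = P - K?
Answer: -49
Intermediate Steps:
k(K) = -2 - K
H(c) = (-2 + c²)²
H(k(-1))*(-49) = (-2 + (-2 - 1*(-1))²)²*(-49) = (-2 + (-2 + 1)²)²*(-49) = (-2 + (-1)²)²*(-49) = (-2 + 1)²*(-49) = (-1)²*(-49) = 1*(-49) = -49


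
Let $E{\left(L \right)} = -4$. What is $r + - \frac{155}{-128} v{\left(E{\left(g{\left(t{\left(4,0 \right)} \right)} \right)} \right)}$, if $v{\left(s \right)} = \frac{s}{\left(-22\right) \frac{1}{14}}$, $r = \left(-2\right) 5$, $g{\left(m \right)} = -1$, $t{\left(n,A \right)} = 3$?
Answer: $- \frac{2435}{352} \approx -6.9176$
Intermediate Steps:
$r = -10$
$v{\left(s \right)} = - \frac{7 s}{11}$ ($v{\left(s \right)} = \frac{s}{\left(-22\right) \frac{1}{14}} = \frac{s}{- \frac{11}{7}} = s \left(- \frac{7}{11}\right) = - \frac{7 s}{11}$)
$r + - \frac{155}{-128} v{\left(E{\left(g{\left(t{\left(4,0 \right)} \right)} \right)} \right)} = -10 + - \frac{155}{-128} \left(\left(- \frac{7}{11}\right) \left(-4\right)\right) = -10 + \left(-155\right) \left(- \frac{1}{128}\right) \frac{28}{11} = -10 + \frac{155}{128} \cdot \frac{28}{11} = -10 + \frac{1085}{352} = - \frac{2435}{352}$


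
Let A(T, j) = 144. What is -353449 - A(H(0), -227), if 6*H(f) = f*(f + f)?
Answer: -353593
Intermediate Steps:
H(f) = f²/3 (H(f) = (f*(f + f))/6 = (f*(2*f))/6 = (2*f²)/6 = f²/3)
-353449 - A(H(0), -227) = -353449 - 1*144 = -353449 - 144 = -353593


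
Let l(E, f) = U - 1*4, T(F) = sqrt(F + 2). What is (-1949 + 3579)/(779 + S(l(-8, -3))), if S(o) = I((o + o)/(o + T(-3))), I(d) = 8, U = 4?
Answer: 1630/787 ≈ 2.0712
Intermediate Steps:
T(F) = sqrt(2 + F)
l(E, f) = 0 (l(E, f) = 4 - 1*4 = 4 - 4 = 0)
S(o) = 8
(-1949 + 3579)/(779 + S(l(-8, -3))) = (-1949 + 3579)/(779 + 8) = 1630/787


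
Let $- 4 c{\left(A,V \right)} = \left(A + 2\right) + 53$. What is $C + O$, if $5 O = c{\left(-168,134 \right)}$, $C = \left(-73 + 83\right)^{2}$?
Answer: $\frac{2113}{20} \approx 105.65$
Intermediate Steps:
$C = 100$ ($C = 10^{2} = 100$)
$c{\left(A,V \right)} = - \frac{55}{4} - \frac{A}{4}$ ($c{\left(A,V \right)} = - \frac{\left(A + 2\right) + 53}{4} = - \frac{\left(2 + A\right) + 53}{4} = - \frac{55 + A}{4} = - \frac{55}{4} - \frac{A}{4}$)
$O = \frac{113}{20}$ ($O = \frac{- \frac{55}{4} - -42}{5} = \frac{- \frac{55}{4} + 42}{5} = \frac{1}{5} \cdot \frac{113}{4} = \frac{113}{20} \approx 5.65$)
$C + O = 100 + \frac{113}{20} = \frac{2113}{20}$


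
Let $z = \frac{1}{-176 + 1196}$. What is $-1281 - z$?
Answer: $- \frac{1306621}{1020} \approx -1281.0$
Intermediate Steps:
$z = \frac{1}{1020} \approx 0.00098039$
$-1281 - z = -1281 - \frac{1}{1020} = - \frac{1306621}{1020}$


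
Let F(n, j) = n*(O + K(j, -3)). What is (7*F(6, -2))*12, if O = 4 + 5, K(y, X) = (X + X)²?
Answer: 22680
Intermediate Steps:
K(y, X) = 4*X² (K(y, X) = (2*X)² = 4*X²)
O = 9
F(n, j) = 45*n (F(n, j) = n*(9 + 4*(-3)²) = n*(9 + 4*9) = n*(9 + 36) = n*45 = 45*n)
(7*F(6, -2))*12 = (7*(45*6))*12 = (7*270)*12 = 1890*12 = 22680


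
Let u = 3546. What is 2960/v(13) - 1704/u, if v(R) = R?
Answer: 1745668/7683 ≈ 227.21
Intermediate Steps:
2960/v(13) - 1704/u = 2960/13 - 1704/3546 = 2960*(1/13) - 1704*1/3546 = 2960/13 - 284/591 = 1745668/7683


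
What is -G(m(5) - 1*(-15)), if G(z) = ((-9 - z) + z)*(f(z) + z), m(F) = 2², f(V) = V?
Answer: 342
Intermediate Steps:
m(F) = 4
G(z) = -18*z (G(z) = ((-9 - z) + z)*(z + z) = -18*z)
-G(m(5) - 1*(-15)) = -(-18)*(4 - 1*(-15)) = -(-18)*(4 + 15) = -(-18)*19 = -1*(-342) = 342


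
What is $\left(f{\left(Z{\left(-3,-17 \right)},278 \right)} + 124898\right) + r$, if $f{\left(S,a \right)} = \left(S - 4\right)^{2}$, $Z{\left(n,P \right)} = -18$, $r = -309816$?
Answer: $-184434$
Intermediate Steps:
$f{\left(S,a \right)} = \left(-4 + S\right)^{2}$
$\left(f{\left(Z{\left(-3,-17 \right)},278 \right)} + 124898\right) + r = \left(\left(-4 - 18\right)^{2} + 124898\right) - 309816 = \left(\left(-22\right)^{2} + 124898\right) - 309816 = \left(484 + 124898\right) - 309816 = 125382 - 309816 = -184434$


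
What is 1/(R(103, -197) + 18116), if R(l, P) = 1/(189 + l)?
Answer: 292/5289873 ≈ 5.5200e-5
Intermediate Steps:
1/(R(103, -197) + 18116) = 1/(1/(189 + 103) + 18116) = 1/(1/292 + 18116) = 1/(5289873/292) = 292/5289873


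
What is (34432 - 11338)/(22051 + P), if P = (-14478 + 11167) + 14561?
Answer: 23094/33301 ≈ 0.69349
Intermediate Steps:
P = 11250 (P = -3311 + 14561 = 11250)
(34432 - 11338)/(22051 + P) = (34432 - 11338)/(22051 + 11250) = 23094/33301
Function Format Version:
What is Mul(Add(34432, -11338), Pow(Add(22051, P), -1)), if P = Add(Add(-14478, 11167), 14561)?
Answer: Rational(23094, 33301) ≈ 0.69349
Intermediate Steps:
P = 11250 (P = Add(-3311, 14561) = 11250)
Mul(Add(34432, -11338), Pow(Add(22051, P), -1)) = Mul(Add(34432, -11338), Pow(Add(22051, 11250), -1)) = Mul(23094, Pow(33301, -1)) = Mul(23094, Rational(1, 33301)) = Rational(23094, 33301)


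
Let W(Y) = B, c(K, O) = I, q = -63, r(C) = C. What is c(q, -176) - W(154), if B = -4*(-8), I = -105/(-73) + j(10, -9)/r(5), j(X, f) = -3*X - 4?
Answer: -13637/365 ≈ -37.362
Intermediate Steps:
j(X, f) = -4 - 3*X
I = -1957/365 (I = -105/(-73) + (-4 - 3*10)/5 = -105*(-1/73) + (-4 - 30)*(1/5) = 105/73 - 34*1/5 = 105/73 - 34/5 = -1957/365 ≈ -5.3616)
c(K, O) = -1957/365
B = 32
W(Y) = 32
c(q, -176) - W(154) = -1957/365 - 1*32 = -1957/365 - 32 = -13637/365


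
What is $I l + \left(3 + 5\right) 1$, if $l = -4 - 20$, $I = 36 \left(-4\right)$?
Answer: $3464$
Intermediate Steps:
$I = -144$
$l = -24$
$I l + \left(3 + 5\right) 1 = \left(-144\right) \left(-24\right) + \left(3 + 5\right) 1 = 3456 + 8 \cdot 1 = 3456 + 8 = 3464$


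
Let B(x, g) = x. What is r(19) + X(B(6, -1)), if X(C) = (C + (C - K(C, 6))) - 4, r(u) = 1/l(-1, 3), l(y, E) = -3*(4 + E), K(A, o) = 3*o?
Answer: -211/21 ≈ -10.048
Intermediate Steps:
l(y, E) = -12 - 3*E
r(u) = -1/21 (r(u) = 1/(-12 - 3*3) = 1/(-12 - 9) = 1/(-21) = -1/21)
X(C) = -22 + 2*C (X(C) = (C + (C - 3*6)) - 4 = (C + (C - 1*18)) - 4 = (C + (C - 18)) - 4 = (C + (-18 + C)) - 4 = (-18 + 2*C) - 4 = -22 + 2*C)
r(19) + X(B(6, -1)) = -1/21 + (-22 + 2*6) = -1/21 + (-22 + 12) = -1/21 - 10 = -211/21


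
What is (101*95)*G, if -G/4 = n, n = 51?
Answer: -1957380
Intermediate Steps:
G = -204 (G = -4*51 = -204)
(101*95)*G = (101*95)*(-204) = 9595*(-204) = -1957380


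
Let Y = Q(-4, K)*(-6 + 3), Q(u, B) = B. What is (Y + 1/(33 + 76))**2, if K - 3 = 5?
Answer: 6838225/11881 ≈ 575.56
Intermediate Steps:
K = 8 (K = 3 + 5 = 8)
Y = -24 (Y = 8*(-6 + 3) = 8*(-3) = -24)
(Y + 1/(33 + 76))**2 = (-24 + 1/(33 + 76))**2 = (-24 + 1/109)**2 = (-2615/109)**2 = 6838225/11881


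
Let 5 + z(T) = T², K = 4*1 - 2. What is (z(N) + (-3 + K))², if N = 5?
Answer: 361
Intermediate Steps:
K = 2 (K = 4 - 2 = 2)
z(T) = -5 + T²
(z(N) + (-3 + K))² = ((-5 + 5²) + (-3 + 2))² = ((-5 + 25) - 1)² = (20 - 1)² = 19² = 361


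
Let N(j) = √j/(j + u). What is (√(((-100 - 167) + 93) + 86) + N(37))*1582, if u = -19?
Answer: 791*√37/9 + 3164*I*√22 ≈ 534.61 + 14840.0*I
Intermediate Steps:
N(j) = √j/(-19 + j) (N(j) = √j/(j - 19) = √j/(-19 + j))
(√(((-100 - 167) + 93) + 86) + N(37))*1582 = (√(((-100 - 167) + 93) + 86) + √37/(-19 + 37))*1582 = (√((-267 + 93) + 86) + √37/18)*1582 = (√(-174 + 86) + √37*(1/18))*1582 = (√(-88) + √37/18)*1582 = (2*I*√22 + √37/18)*1582 = (√37/18 + 2*I*√22)*1582 = 791*√37/9 + 3164*I*√22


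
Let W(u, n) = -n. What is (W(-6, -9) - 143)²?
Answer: 17956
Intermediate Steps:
(W(-6, -9) - 143)² = (-1*(-9) - 143)² = (9 - 143)² = (-134)² = 17956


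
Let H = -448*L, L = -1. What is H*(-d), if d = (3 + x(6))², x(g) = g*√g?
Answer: -100800 - 16128*√6 ≈ -1.4031e+5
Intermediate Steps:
x(g) = g^(3/2)
d = (3 + 6*√6)² (d = (3 + 6^(3/2))² = (3 + 6*√6)² ≈ 313.18)
H = 448 (H = -448*(-1) = 448)
H*(-d) = 448*(-(225 + 36*√6)) = 448*(-225 - 36*√6) = -100800 - 16128*√6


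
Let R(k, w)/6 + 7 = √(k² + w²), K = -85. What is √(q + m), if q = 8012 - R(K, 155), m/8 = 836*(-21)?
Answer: √(-132394 - 750*√2) ≈ 365.31*I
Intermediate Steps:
R(k, w) = -42 + 6*√(k² + w²)
m = -140448 (m = 8*(836*(-21)) = 8*(-17556) = -140448)
q = 8054 - 750*√2 (q = 8012 - (-42 + 6*√((-85)² + 155²)) = 8012 - (-42 + 6*√(7225 + 24025)) = 8012 - (-42 + 6*√31250) = 8012 - (-42 + 6*(125*√2)) = 8012 - (-42 + 750*√2) = 8012 + (42 - 750*√2) = 8054 - 750*√2 ≈ 6993.3)
√(q + m) = √((8054 - 750*√2) - 140448) = √(-132394 - 750*√2)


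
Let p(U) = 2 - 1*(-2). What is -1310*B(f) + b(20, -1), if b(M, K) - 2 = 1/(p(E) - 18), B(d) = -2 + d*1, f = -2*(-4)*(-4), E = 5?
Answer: 623587/14 ≈ 44542.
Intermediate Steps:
p(U) = 4 (p(U) = 2 + 2 = 4)
f = -32 (f = 8*(-4) = -32)
B(d) = -2 + d
b(M, K) = 27/14 (b(M, K) = 2 + 1/(4 - 18) = 2 + 1/(-14) = 2 - 1/14 = 27/14)
-1310*B(f) + b(20, -1) = -1310*(-2 - 32) + 27/14 = -1310*(-34) + 27/14 = 44540 + 27/14 = 623587/14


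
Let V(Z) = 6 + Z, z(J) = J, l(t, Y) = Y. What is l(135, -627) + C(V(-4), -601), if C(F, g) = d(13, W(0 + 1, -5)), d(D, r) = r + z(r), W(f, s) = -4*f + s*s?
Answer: -585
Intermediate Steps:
W(f, s) = s**2 - 4*f (W(f, s) = -4*f + s**2 = s**2 - 4*f)
d(D, r) = 2*r (d(D, r) = r + r = 2*r)
C(F, g) = 42 (C(F, g) = 2*((-5)**2 - 4*(0 + 1)) = 2*(25 - 4*1) = 2*(25 - 4) = 2*21 = 42)
l(135, -627) + C(V(-4), -601) = -627 + 42 = -585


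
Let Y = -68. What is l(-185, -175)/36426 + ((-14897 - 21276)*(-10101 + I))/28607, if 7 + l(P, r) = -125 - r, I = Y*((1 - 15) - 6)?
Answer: 11517472348319/1042038582 ≈ 11053.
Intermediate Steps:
I = 1360 (I = -68*((1 - 15) - 6) = -68*(-14 - 6) = -68*(-20) = 1360)
l(P, r) = -132 - r (l(P, r) = -7 + (-125 - r) = -132 - r)
l(-185, -175)/36426 + ((-14897 - 21276)*(-10101 + I))/28607 = (-132 - 1*(-175))/36426 + ((-14897 - 21276)*(-10101 + 1360))/28607 = (-132 + 175)*(1/36426) - 36173*(-8741)*(1/28607) = 43*(1/36426) + 316188193*(1/28607) = 43/36426 + 316188193/28607 = 11517472348319/1042038582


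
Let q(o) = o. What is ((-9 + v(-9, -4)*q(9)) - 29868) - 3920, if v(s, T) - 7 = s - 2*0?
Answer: -33815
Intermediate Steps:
v(s, T) = 7 + s (v(s, T) = 7 + (s - 2*0) = 7 + (s + 0) = 7 + s)
((-9 + v(-9, -4)*q(9)) - 29868) - 3920 = ((-9 + (7 - 9)*9) - 29868) - 3920 = ((-9 - 2*9) - 29868) - 3920 = ((-9 - 18) - 29868) - 3920 = (-27 - 29868) - 3920 = -29895 - 3920 = -33815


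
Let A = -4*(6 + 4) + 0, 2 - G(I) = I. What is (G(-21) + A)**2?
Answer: 289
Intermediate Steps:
G(I) = 2 - I
A = -40 (A = -4*10 + 0 = -40 + 0 = -40)
(G(-21) + A)**2 = ((2 - 1*(-21)) - 40)**2 = ((2 + 21) - 40)**2 = (23 - 40)**2 = (-17)**2 = 289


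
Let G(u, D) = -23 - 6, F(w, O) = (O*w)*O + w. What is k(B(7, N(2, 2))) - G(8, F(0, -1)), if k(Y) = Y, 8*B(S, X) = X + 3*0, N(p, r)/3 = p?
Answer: 119/4 ≈ 29.750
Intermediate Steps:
N(p, r) = 3*p
B(S, X) = X/8 (B(S, X) = (X + 3*0)/8 = (X + 0)/8 = X/8)
F(w, O) = w + w*O² (F(w, O) = w*O² + w = w + w*O²)
G(u, D) = -29
k(B(7, N(2, 2))) - G(8, F(0, -1)) = (3*2)/8 - 1*(-29) = (⅛)*6 + 29 = ¾ + 29 = 119/4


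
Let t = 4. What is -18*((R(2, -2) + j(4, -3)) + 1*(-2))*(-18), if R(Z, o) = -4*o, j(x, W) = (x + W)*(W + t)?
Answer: 2268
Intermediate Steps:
j(x, W) = (4 + W)*(W + x) (j(x, W) = (x + W)*(W + 4) = (W + x)*(4 + W) = (4 + W)*(W + x))
-18*((R(2, -2) + j(4, -3)) + 1*(-2))*(-18) = -18*((-4*(-2) + ((-3)² + 4*(-3) + 4*4 - 3*4)) + 1*(-2))*(-18) = -18*((8 + (9 - 12 + 16 - 12)) - 2)*(-18) = -18*((8 + 1) - 2)*(-18) = -18*(9 - 2)*(-18) = -18*7*(-18) = -126*(-18) = 2268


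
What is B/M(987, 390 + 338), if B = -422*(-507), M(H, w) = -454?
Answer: -106977/227 ≈ -471.26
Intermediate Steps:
B = 213954
B/M(987, 390 + 338) = 213954/(-454) = 213954*(-1/454) = -106977/227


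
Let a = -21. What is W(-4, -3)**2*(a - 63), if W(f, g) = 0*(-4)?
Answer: 0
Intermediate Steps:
W(f, g) = 0
W(-4, -3)**2*(a - 63) = 0**2*(-21 - 63) = 0*(-84) = 0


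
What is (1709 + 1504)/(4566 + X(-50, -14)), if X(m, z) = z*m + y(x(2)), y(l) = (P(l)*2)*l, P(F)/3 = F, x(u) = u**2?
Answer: 459/766 ≈ 0.59922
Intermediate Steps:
P(F) = 3*F
y(l) = 6*l**2 (y(l) = ((3*l)*2)*l = (6*l)*l = 6*l**2)
X(m, z) = 96 + m*z (X(m, z) = z*m + 6*(2**2)**2 = m*z + 6*4**2 = m*z + 6*16 = m*z + 96 = 96 + m*z)
(1709 + 1504)/(4566 + X(-50, -14)) = (1709 + 1504)/(4566 + (96 - 50*(-14))) = 3213/(4566 + (96 + 700)) = 3213/(4566 + 796) = 3213/5362 = 3213*(1/5362) = 459/766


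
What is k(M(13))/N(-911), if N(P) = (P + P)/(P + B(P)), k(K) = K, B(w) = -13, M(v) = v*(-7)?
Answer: -42042/911 ≈ -46.149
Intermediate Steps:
M(v) = -7*v
N(P) = 2*P/(-13 + P) (N(P) = (P + P)/(P - 13) = (2*P)/(-13 + P) = 2*P/(-13 + P))
k(M(13))/N(-911) = (-7*13)/((2*(-911)/(-13 - 911))) = -91/(2*(-911)/(-924)) = -91/(2*(-911)*(-1/924)) = -91/911/462 = -91*462/911 = -42042/911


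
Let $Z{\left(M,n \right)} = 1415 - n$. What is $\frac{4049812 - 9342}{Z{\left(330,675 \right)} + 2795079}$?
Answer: $\frac{4040470}{2795819} \approx 1.4452$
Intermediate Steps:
$\frac{4049812 - 9342}{Z{\left(330,675 \right)} + 2795079} = \frac{4049812 - 9342}{\left(1415 - 675\right) + 2795079} = \frac{4040470}{\left(1415 - 675\right) + 2795079} = \frac{4040470}{740 + 2795079} = \frac{4040470}{2795819}$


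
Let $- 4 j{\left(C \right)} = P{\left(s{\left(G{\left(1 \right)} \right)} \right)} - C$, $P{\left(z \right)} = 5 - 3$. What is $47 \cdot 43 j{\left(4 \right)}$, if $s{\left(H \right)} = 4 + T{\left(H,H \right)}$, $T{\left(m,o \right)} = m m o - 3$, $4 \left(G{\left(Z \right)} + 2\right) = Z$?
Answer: $\frac{2021}{2} \approx 1010.5$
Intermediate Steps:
$G{\left(Z \right)} = -2 + \frac{Z}{4}$
$T{\left(m,o \right)} = -3 + o m^{2}$ ($T{\left(m,o \right)} = m^{2} o - 3 = o m^{2} - 3 = -3 + o m^{2}$)
$s{\left(H \right)} = 1 + H^{3}$ ($s{\left(H \right)} = 4 + \left(-3 + H H^{2}\right) = 4 + \left(-3 + H^{3}\right) = 1 + H^{3}$)
$P{\left(z \right)} = 2$
$j{\left(C \right)} = - \frac{1}{2} + \frac{C}{4}$ ($j{\left(C \right)} = - \frac{2 - C}{4} = - \frac{1}{2} + \frac{C}{4}$)
$47 \cdot 43 j{\left(4 \right)} = 47 \cdot 43 \left(- \frac{1}{2} + \frac{1}{4} \cdot 4\right) = 2021 \left(- \frac{1}{2} + 1\right) = 2021 \cdot \frac{1}{2} = \frac{2021}{2}$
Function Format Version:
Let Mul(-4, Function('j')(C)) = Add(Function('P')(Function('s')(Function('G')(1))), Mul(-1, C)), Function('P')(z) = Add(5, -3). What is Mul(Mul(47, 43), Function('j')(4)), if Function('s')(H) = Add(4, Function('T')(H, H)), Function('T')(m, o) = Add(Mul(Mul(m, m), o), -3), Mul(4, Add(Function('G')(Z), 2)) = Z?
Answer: Rational(2021, 2) ≈ 1010.5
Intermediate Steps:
Function('G')(Z) = Add(-2, Mul(Rational(1, 4), Z))
Function('T')(m, o) = Add(-3, Mul(o, Pow(m, 2))) (Function('T')(m, o) = Add(Mul(Pow(m, 2), o), -3) = Add(Mul(o, Pow(m, 2)), -3) = Add(-3, Mul(o, Pow(m, 2))))
Function('s')(H) = Add(1, Pow(H, 3)) (Function('s')(H) = Add(4, Add(-3, Mul(H, Pow(H, 2)))) = Add(4, Add(-3, Pow(H, 3))) = Add(1, Pow(H, 3)))
Function('P')(z) = 2
Function('j')(C) = Add(Rational(-1, 2), Mul(Rational(1, 4), C)) (Function('j')(C) = Mul(Rational(-1, 4), Add(2, Mul(-1, C))) = Add(Rational(-1, 2), Mul(Rational(1, 4), C)))
Mul(Mul(47, 43), Function('j')(4)) = Mul(Mul(47, 43), Add(Rational(-1, 2), Mul(Rational(1, 4), 4))) = Mul(2021, Add(Rational(-1, 2), 1)) = Mul(2021, Rational(1, 2)) = Rational(2021, 2)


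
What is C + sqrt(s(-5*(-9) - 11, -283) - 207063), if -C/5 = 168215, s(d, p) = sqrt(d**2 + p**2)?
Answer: -841075 + I*sqrt(207063 - sqrt(81245)) ≈ -8.4108e+5 + 454.73*I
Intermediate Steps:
C = -841075 (C = -5*168215 = -841075)
C + sqrt(s(-5*(-9) - 11, -283) - 207063) = -841075 + sqrt(sqrt((-5*(-9) - 11)**2 + (-283)**2) - 207063) = -841075 + sqrt(sqrt((45 - 11)**2 + 80089) - 207063) = -841075 + sqrt(sqrt(34**2 + 80089) - 207063) = -841075 + sqrt(sqrt(1156 + 80089) - 207063) = -841075 + sqrt(sqrt(81245) - 207063) = -841075 + sqrt(-207063 + sqrt(81245))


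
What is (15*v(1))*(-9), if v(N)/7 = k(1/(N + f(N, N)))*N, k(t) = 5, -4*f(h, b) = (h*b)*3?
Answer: -4725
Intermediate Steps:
f(h, b) = -3*b*h/4 (f(h, b) = -h*b*3/4 = -b*h*3/4 = -3*b*h/4)
v(N) = 35*N (v(N) = 7*(5*N) = 35*N)
(15*v(1))*(-9) = (15*(35*1))*(-9) = (15*35)*(-9) = 525*(-9) = -4725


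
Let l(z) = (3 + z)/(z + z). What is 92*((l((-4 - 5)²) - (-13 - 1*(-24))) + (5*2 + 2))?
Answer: 3772/27 ≈ 139.70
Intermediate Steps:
l(z) = (3 + z)/(2*z) (l(z) = (3 + z)/((2*z)) = (3 + z)*(1/(2*z)) = (3 + z)/(2*z))
92*((l((-4 - 5)²) - (-13 - 1*(-24))) + (5*2 + 2)) = 92*(((3 + (-4 - 5)²)/(2*((-4 - 5)²)) - (-13 - 1*(-24))) + (5*2 + 2)) = 92*(((3 + (-9)²)/(2*((-9)²)) - (-13 + 24)) + (10 + 2)) = 92*(((½)*(3 + 81)/81 - 1*11) + 12) = 92*(((½)*(1/81)*84 - 11) + 12) = 92*((14/27 - 11) + 12) = 92*(-283/27 + 12) = 92*(41/27) = 3772/27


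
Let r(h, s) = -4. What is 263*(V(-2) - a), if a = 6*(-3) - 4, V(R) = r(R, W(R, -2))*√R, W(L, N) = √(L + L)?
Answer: 5786 - 1052*I*√2 ≈ 5786.0 - 1487.8*I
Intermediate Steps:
W(L, N) = √2*√L (W(L, N) = √(2*L) = √2*√L)
V(R) = -4*√R
a = -22 (a = -18 - 4 = -22)
263*(V(-2) - a) = 263*(-4*I*√2 - 1*(-22)) = 263*(-4*I*√2 + 22) = 263*(22 - 4*I*√2) = 5786 - 1052*I*√2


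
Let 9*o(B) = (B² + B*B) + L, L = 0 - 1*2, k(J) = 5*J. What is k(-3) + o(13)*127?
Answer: 14179/3 ≈ 4726.3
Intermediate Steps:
L = -2 (L = 0 - 2 = -2)
o(B) = -2/9 + 2*B²/9 (o(B) = ((B² + B*B) - 2)/9 = ((B² + B²) - 2)/9 = (2*B² - 2)/9 = (-2 + 2*B²)/9 = -2/9 + 2*B²/9)
k(-3) + o(13)*127 = 5*(-3) + (-2/9 + (2/9)*13²)*127 = -15 + (-2/9 + (2/9)*169)*127 = -15 + (-2/9 + 338/9)*127 = -15 + (112/3)*127 = -15 + 14224/3 = 14179/3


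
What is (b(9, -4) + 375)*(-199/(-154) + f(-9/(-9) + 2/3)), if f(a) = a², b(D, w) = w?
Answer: 298973/198 ≈ 1510.0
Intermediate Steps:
(b(9, -4) + 375)*(-199/(-154) + f(-9/(-9) + 2/3)) = (-4 + 375)*(-199/(-154) + (-9/(-9) + 2/3)²) = 371*(-199*(-1/154) + (-9*(-⅑) + 2*(⅓))²) = 371*(199/154 + (1 + ⅔)²) = 371*(199/154 + (5/3)²) = 371*(199/154 + 25/9) = 371*(5641/1386) = 298973/198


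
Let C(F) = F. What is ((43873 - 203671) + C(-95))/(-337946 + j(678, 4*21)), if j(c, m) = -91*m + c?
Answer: 159893/344912 ≈ 0.46358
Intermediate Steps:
j(c, m) = c - 91*m
((43873 - 203671) + C(-95))/(-337946 + j(678, 4*21)) = ((43873 - 203671) - 95)/(-337946 + (678 - 364*21)) = (-159798 - 95)/(-337946 + (678 - 91*84)) = -159893/(-337946 + (678 - 7644)) = -159893/(-337946 - 6966) = -159893/(-344912) = -159893*(-1/344912) = 159893/344912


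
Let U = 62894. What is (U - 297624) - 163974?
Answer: -398704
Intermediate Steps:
(U - 297624) - 163974 = (62894 - 297624) - 163974 = -234730 - 163974 = -398704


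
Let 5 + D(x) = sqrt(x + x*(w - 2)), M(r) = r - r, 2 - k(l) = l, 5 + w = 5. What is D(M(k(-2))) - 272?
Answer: -277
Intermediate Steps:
w = 0 (w = -5 + 5 = 0)
k(l) = 2 - l
M(r) = 0
D(x) = -5 + sqrt(-x) (D(x) = -5 + sqrt(x + x*(0 - 2)) = -5 + sqrt(x + x*(-2)) = -5 + sqrt(x - 2*x) = -5 + sqrt(-x))
D(M(k(-2))) - 272 = (-5 + sqrt(-1*0)) - 272 = (-5 + sqrt(0)) - 272 = (-5 + 0) - 272 = -5 - 272 = -277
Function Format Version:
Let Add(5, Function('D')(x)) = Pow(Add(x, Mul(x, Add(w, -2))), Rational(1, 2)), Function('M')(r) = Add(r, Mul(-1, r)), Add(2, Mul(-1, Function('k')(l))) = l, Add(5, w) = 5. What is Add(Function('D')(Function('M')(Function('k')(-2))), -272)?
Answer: -277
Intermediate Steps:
w = 0 (w = Add(-5, 5) = 0)
Function('k')(l) = Add(2, Mul(-1, l))
Function('M')(r) = 0
Function('D')(x) = Add(-5, Pow(Mul(-1, x), Rational(1, 2))) (Function('D')(x) = Add(-5, Pow(Add(x, Mul(x, Add(0, -2))), Rational(1, 2))) = Add(-5, Pow(Add(x, Mul(x, -2)), Rational(1, 2))) = Add(-5, Pow(Add(x, Mul(-2, x)), Rational(1, 2))) = Add(-5, Pow(Mul(-1, x), Rational(1, 2))))
Add(Function('D')(Function('M')(Function('k')(-2))), -272) = Add(Add(-5, Pow(Mul(-1, 0), Rational(1, 2))), -272) = Add(Add(-5, Pow(0, Rational(1, 2))), -272) = Add(Add(-5, 0), -272) = Add(-5, -272) = -277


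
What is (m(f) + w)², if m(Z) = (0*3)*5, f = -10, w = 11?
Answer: 121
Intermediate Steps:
m(Z) = 0 (m(Z) = 0*5 = 0)
(m(f) + w)² = (0 + 11)² = 11² = 121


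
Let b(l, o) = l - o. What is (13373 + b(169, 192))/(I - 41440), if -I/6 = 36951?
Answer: -6675/131573 ≈ -0.050732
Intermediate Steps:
I = -221706 (I = -6*36951 = -221706)
(13373 + b(169, 192))/(I - 41440) = (13373 + (169 - 1*192))/(-221706 - 41440) = (13373 + (169 - 192))/(-263146) = (13373 - 23)*(-1/263146) = 13350*(-1/263146) = -6675/131573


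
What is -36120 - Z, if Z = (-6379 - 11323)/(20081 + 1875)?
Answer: -396516509/10978 ≈ -36119.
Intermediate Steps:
Z = -8851/10978 (Z = -17702/21956 = -17702*1/21956 = -8851/10978 ≈ -0.80625)
-36120 - Z = -36120 - 1*(-8851/10978) = -36120 + 8851/10978 = -396516509/10978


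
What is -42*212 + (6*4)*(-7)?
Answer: -9072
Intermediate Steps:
-42*212 + (6*4)*(-7) = -8904 + 24*(-7) = -8904 - 168 = -9072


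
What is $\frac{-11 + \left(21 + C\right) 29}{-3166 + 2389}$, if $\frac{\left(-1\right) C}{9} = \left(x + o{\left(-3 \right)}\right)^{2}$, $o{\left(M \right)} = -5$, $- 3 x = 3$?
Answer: $\frac{8798}{777} \approx 11.323$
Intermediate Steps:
$x = -1$ ($x = \left(- \frac{1}{3}\right) 3 = -1$)
$C = -324$ ($C = - 9 \left(-1 - 5\right)^{2} = - 9 \left(-6\right)^{2} = \left(-9\right) 36 = -324$)
$\frac{-11 + \left(21 + C\right) 29}{-3166 + 2389} = \frac{-11 + \left(21 - 324\right) 29}{-3166 + 2389} = \frac{-11 - 8787}{-777} = \left(-11 - 8787\right) \left(- \frac{1}{777}\right) = \left(-8798\right) \left(- \frac{1}{777}\right) = \frac{8798}{777}$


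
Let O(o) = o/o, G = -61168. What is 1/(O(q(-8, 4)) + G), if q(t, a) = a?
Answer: -1/61167 ≈ -1.6349e-5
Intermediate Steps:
O(o) = 1
1/(O(q(-8, 4)) + G) = 1/(1 - 61168) = 1/(-61167) = -1/61167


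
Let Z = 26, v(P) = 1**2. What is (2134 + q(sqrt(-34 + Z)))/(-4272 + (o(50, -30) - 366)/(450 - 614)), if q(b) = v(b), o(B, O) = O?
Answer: -87535/175053 ≈ -0.50005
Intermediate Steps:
v(P) = 1
q(b) = 1
(2134 + q(sqrt(-34 + Z)))/(-4272 + (o(50, -30) - 366)/(450 - 614)) = (2134 + 1)/(-4272 + (-30 - 366)/(450 - 614)) = 2135/(-4272 - 396/(-164)) = 2135/(-4272 - 396*(-1/164)) = 2135/(-4272 + 99/41) = 2135/(-175053/41) = 2135*(-41/175053) = -87535/175053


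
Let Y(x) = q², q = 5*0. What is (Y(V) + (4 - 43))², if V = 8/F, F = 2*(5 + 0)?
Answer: 1521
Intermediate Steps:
q = 0
F = 10 (F = 2*5 = 10)
V = ⅘ (V = 8/10 = 8*(⅒) = ⅘ ≈ 0.80000)
Y(x) = 0 (Y(x) = 0² = 0)
(Y(V) + (4 - 43))² = (0 + (4 - 43))² = (0 - 39)² = (-39)² = 1521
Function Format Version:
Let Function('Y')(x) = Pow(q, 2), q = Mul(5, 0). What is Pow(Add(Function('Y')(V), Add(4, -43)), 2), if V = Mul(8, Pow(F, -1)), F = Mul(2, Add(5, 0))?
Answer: 1521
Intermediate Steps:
q = 0
F = 10 (F = Mul(2, 5) = 10)
V = Rational(4, 5) (V = Mul(8, Pow(10, -1)) = Mul(8, Rational(1, 10)) = Rational(4, 5) ≈ 0.80000)
Function('Y')(x) = 0 (Function('Y')(x) = Pow(0, 2) = 0)
Pow(Add(Function('Y')(V), Add(4, -43)), 2) = Pow(Add(0, Add(4, -43)), 2) = Pow(Add(0, -39), 2) = Pow(-39, 2) = 1521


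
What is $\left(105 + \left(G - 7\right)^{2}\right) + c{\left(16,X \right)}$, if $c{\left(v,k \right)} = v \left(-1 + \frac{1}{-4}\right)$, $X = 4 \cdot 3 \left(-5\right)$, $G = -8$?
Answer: $310$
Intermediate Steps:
$X = -60$ ($X = 12 \left(-5\right) = -60$)
$c{\left(v,k \right)} = - \frac{5 v}{4}$ ($c{\left(v,k \right)} = v \left(-1 - \frac{1}{4}\right) = v \left(- \frac{5}{4}\right) = - \frac{5 v}{4}$)
$\left(105 + \left(G - 7\right)^{2}\right) + c{\left(16,X \right)} = \left(105 + \left(-8 - 7\right)^{2}\right) - 20 = \left(105 + \left(-15\right)^{2}\right) - 20 = \left(105 + 225\right) - 20 = 330 - 20 = 310$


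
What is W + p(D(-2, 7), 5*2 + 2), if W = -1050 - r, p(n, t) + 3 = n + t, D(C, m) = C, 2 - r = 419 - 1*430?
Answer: -1056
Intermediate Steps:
r = 13 (r = 2 - (419 - 1*430) = 2 - (419 - 430) = 2 - 1*(-11) = 2 + 11 = 13)
p(n, t) = -3 + n + t (p(n, t) = -3 + (n + t) = -3 + n + t)
W = -1063 (W = -1050 - 1*13 = -1050 - 13 = -1063)
W + p(D(-2, 7), 5*2 + 2) = -1063 + (-3 - 2 + (5*2 + 2)) = -1063 + (-3 - 2 + (10 + 2)) = -1063 + (-3 - 2 + 12) = -1063 + 7 = -1056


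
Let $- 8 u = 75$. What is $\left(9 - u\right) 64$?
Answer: $1176$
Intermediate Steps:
$u = - \frac{75}{8}$ ($u = \left(- \frac{1}{8}\right) 75 = - \frac{75}{8} \approx -9.375$)
$\left(9 - u\right) 64 = \left(9 - - \frac{75}{8}\right) 64 = \left(9 + \frac{75}{8}\right) 64 = \frac{147}{8} \cdot 64 = 1176$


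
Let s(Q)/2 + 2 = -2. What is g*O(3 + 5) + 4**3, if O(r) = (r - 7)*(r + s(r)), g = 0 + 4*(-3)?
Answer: 64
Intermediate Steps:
s(Q) = -8 (s(Q) = -4 + 2*(-2) = -4 - 4 = -8)
g = -12 (g = 0 - 12 = -12)
O(r) = (-8 + r)*(-7 + r) (O(r) = (r - 7)*(r - 8) = (-7 + r)*(-8 + r) = (-8 + r)*(-7 + r))
g*O(3 + 5) + 4**3 = -12*(56 + (3 + 5)**2 - 15*(3 + 5)) + 4**3 = -12*(56 + 8**2 - 15*8) + 64 = -12*(56 + 64 - 120) + 64 = -12*0 + 64 = 0 + 64 = 64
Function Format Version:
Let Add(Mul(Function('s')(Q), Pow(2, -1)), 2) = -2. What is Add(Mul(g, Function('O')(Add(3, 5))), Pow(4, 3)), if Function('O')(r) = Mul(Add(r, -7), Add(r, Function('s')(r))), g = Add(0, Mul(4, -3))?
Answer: 64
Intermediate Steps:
Function('s')(Q) = -8 (Function('s')(Q) = Add(-4, Mul(2, -2)) = Add(-4, -4) = -8)
g = -12 (g = Add(0, -12) = -12)
Function('O')(r) = Mul(Add(-8, r), Add(-7, r)) (Function('O')(r) = Mul(Add(r, -7), Add(r, -8)) = Mul(Add(-7, r), Add(-8, r)) = Mul(Add(-8, r), Add(-7, r)))
Add(Mul(g, Function('O')(Add(3, 5))), Pow(4, 3)) = Add(Mul(-12, Add(56, Pow(Add(3, 5), 2), Mul(-15, Add(3, 5)))), Pow(4, 3)) = Add(Mul(-12, Add(56, Pow(8, 2), Mul(-15, 8))), 64) = Add(Mul(-12, Add(56, 64, -120)), 64) = Add(Mul(-12, 0), 64) = Add(0, 64) = 64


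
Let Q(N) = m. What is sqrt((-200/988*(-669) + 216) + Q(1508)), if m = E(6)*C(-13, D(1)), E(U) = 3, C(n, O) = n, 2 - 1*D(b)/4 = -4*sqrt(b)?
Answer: sqrt(19060743)/247 ≈ 17.676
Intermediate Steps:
D(b) = 8 + 16*sqrt(b) (D(b) = 8 - (-16)*sqrt(b) = 8 + 16*sqrt(b))
m = -39 (m = 3*(-13) = -39)
Q(N) = -39
sqrt((-200/988*(-669) + 216) + Q(1508)) = sqrt((-200/988*(-669) + 216) - 39) = sqrt((-200*1/988*(-669) + 216) - 39) = sqrt((-50/247*(-669) + 216) - 39) = sqrt((33450/247 + 216) - 39) = sqrt(86802/247 - 39) = sqrt(77169/247) = sqrt(19060743)/247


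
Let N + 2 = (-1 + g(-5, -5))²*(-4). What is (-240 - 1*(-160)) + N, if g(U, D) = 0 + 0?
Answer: -86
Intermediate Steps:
g(U, D) = 0
N = -6 (N = -2 + (-1 + 0)²*(-4) = -2 + (-1)²*(-4) = -2 + 1*(-4) = -2 - 4 = -6)
(-240 - 1*(-160)) + N = (-240 - 1*(-160)) - 6 = (-240 + 160) - 6 = -80 - 6 = -86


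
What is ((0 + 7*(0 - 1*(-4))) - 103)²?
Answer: 5625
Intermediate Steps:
((0 + 7*(0 - 1*(-4))) - 103)² = ((0 + 7*(0 + 4)) - 103)² = ((0 + 7*4) - 103)² = ((0 + 28) - 103)² = (28 - 103)² = (-75)² = 5625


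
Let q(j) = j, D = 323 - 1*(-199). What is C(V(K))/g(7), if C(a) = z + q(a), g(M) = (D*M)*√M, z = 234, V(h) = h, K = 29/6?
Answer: 1433*√7/153468 ≈ 0.024705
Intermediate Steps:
K = 29/6 (K = 29*(⅙) = 29/6 ≈ 4.8333)
D = 522 (D = 323 + 199 = 522)
g(M) = 522*M^(3/2) (g(M) = (522*M)*√M = 522*M^(3/2))
C(a) = 234 + a
C(V(K))/g(7) = (234 + 29/6)/((522*7^(3/2))) = 1433/(6*((522*(7*√7)))) = 1433/(6*((3654*√7))) = 1433*(√7/25578)/6 = 1433*√7/153468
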